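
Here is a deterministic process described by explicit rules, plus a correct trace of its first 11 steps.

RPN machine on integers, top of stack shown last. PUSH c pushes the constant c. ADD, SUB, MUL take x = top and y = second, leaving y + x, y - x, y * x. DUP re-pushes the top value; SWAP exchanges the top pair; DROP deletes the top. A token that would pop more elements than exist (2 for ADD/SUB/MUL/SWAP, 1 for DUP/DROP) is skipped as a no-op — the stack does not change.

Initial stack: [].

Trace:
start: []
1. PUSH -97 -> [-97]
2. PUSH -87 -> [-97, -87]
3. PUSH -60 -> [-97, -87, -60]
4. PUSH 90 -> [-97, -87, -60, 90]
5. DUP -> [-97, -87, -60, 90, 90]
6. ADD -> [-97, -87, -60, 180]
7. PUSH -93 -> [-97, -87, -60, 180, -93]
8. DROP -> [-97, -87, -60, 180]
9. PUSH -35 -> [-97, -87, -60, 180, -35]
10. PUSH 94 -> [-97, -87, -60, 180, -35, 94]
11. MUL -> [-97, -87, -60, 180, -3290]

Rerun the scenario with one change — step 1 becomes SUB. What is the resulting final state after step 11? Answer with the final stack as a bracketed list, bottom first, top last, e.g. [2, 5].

[-87, -60, 180, -3290]

(re-executing from step 1 with the substitution; state before step 1: [])
1. SUB -> []
2. PUSH -87 -> [-87]
3. PUSH -60 -> [-87, -60]
4. PUSH 90 -> [-87, -60, 90]
5. DUP -> [-87, -60, 90, 90]
6. ADD -> [-87, -60, 180]
7. PUSH -93 -> [-87, -60, 180, -93]
8. DROP -> [-87, -60, 180]
9. PUSH -35 -> [-87, -60, 180, -35]
10. PUSH 94 -> [-87, -60, 180, -35, 94]
11. MUL -> [-87, -60, 180, -3290]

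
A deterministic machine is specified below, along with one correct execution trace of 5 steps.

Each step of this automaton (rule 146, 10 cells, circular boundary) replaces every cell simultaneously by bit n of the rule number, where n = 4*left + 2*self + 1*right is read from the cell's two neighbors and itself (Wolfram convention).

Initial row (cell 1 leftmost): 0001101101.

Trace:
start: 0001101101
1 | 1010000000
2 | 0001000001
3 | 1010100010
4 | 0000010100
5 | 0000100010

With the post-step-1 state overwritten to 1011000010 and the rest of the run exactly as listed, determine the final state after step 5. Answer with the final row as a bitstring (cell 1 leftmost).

state after step 1 := 1011000010
2 | 0000100100
3 | 0001011010
4 | 0010000001
5 | 1101000010

1101000010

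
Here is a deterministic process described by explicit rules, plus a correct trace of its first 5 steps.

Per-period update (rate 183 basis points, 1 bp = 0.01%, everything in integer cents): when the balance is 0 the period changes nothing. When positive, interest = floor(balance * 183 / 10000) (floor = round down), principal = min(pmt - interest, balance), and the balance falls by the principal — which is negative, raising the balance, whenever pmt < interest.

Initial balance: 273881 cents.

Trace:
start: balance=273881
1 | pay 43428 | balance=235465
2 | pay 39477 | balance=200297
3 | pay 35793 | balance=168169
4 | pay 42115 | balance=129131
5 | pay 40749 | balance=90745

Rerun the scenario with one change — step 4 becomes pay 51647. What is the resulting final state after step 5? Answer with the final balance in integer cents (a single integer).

(re-executing from step 4 with the substitution; state before step 4: balance=168169)
4 | pay 51647 | balance=119599
5 | pay 40749 | balance=81038

81038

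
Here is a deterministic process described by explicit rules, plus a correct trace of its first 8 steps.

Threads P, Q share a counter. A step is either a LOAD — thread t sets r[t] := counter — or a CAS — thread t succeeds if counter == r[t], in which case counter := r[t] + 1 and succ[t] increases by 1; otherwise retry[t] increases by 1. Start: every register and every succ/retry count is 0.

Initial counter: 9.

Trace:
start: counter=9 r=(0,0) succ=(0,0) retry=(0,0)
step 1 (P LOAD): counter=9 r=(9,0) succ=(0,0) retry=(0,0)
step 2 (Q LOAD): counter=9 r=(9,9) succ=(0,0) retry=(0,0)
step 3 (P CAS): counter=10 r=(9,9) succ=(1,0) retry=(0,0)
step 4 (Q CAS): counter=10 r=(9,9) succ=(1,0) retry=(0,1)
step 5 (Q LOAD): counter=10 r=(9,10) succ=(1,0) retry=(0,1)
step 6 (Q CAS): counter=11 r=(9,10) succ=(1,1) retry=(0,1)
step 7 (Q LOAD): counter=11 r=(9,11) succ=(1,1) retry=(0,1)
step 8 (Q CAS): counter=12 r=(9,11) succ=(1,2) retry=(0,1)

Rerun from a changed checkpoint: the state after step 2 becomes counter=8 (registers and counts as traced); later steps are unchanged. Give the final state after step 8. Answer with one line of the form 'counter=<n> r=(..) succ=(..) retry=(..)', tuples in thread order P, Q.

counter=10 r=(9,9) succ=(0,2) retry=(1,1)

state after step 2 := counter=8 r=(9,9) succ=(0,0) retry=(0,0)
step 3 (P CAS): counter=8 r=(9,9) succ=(0,0) retry=(1,0)
step 4 (Q CAS): counter=8 r=(9,9) succ=(0,0) retry=(1,1)
step 5 (Q LOAD): counter=8 r=(9,8) succ=(0,0) retry=(1,1)
step 6 (Q CAS): counter=9 r=(9,8) succ=(0,1) retry=(1,1)
step 7 (Q LOAD): counter=9 r=(9,9) succ=(0,1) retry=(1,1)
step 8 (Q CAS): counter=10 r=(9,9) succ=(0,2) retry=(1,1)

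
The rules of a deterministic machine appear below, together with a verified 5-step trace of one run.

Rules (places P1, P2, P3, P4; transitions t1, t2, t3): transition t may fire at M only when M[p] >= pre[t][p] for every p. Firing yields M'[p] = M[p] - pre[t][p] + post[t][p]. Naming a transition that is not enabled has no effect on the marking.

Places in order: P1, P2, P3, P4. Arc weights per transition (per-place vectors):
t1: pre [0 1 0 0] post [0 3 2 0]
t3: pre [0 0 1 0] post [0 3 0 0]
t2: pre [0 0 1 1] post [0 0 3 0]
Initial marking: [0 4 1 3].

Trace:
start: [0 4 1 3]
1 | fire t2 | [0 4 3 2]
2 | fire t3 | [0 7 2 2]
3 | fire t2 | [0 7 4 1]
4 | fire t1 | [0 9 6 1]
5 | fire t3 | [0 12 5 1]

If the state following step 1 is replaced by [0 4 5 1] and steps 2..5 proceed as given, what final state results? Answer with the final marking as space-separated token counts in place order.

0 12 7 0

state after step 1 := [0 4 5 1]
2 | fire t3 | [0 7 4 1]
3 | fire t2 | [0 7 6 0]
4 | fire t1 | [0 9 8 0]
5 | fire t3 | [0 12 7 0]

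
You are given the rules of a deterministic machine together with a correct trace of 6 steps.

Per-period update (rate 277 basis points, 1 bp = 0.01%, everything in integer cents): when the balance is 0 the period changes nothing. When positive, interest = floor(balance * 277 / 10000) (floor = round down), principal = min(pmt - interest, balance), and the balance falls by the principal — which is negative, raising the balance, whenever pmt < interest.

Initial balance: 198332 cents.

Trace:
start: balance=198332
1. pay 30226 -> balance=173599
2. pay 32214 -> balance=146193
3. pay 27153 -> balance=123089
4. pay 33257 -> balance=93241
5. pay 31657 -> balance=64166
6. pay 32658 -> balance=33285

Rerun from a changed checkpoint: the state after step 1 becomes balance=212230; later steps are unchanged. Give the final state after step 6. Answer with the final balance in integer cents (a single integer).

77572

state after step 1 := balance=212230
2. pay 32214 -> balance=185894
3. pay 27153 -> balance=163890
4. pay 33257 -> balance=135172
5. pay 31657 -> balance=107259
6. pay 32658 -> balance=77572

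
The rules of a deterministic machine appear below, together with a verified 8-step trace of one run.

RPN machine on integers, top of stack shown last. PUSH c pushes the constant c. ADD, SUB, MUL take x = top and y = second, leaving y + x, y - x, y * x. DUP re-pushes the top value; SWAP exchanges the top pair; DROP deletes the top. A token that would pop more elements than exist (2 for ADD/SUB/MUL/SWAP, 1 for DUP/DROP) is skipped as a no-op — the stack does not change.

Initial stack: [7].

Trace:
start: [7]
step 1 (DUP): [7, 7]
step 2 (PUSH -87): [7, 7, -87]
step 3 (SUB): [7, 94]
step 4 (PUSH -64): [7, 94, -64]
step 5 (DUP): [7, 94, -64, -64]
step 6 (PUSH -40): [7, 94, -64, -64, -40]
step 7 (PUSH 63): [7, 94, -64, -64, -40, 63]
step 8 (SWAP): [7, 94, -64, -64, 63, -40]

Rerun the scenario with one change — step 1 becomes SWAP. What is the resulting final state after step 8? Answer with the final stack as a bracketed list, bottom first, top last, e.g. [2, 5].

(re-executing from step 1 with the substitution; state before step 1: [7])
step 1 (SWAP): [7]
step 2 (PUSH -87): [7, -87]
step 3 (SUB): [94]
step 4 (PUSH -64): [94, -64]
step 5 (DUP): [94, -64, -64]
step 6 (PUSH -40): [94, -64, -64, -40]
step 7 (PUSH 63): [94, -64, -64, -40, 63]
step 8 (SWAP): [94, -64, -64, 63, -40]

[94, -64, -64, 63, -40]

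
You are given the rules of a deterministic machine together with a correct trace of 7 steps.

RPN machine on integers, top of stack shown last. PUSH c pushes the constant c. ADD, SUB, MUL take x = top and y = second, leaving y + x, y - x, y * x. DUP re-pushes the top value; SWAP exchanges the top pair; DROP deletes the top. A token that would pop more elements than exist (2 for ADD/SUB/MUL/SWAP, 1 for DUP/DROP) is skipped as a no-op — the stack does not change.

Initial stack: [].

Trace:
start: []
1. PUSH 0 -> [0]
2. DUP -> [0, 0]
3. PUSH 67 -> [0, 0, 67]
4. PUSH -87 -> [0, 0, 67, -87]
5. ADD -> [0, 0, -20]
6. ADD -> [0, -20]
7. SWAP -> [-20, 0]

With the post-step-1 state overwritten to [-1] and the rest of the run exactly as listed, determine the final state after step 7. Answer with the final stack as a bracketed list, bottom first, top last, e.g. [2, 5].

state after step 1 := [-1]
2. DUP -> [-1, -1]
3. PUSH 67 -> [-1, -1, 67]
4. PUSH -87 -> [-1, -1, 67, -87]
5. ADD -> [-1, -1, -20]
6. ADD -> [-1, -21]
7. SWAP -> [-21, -1]

[-21, -1]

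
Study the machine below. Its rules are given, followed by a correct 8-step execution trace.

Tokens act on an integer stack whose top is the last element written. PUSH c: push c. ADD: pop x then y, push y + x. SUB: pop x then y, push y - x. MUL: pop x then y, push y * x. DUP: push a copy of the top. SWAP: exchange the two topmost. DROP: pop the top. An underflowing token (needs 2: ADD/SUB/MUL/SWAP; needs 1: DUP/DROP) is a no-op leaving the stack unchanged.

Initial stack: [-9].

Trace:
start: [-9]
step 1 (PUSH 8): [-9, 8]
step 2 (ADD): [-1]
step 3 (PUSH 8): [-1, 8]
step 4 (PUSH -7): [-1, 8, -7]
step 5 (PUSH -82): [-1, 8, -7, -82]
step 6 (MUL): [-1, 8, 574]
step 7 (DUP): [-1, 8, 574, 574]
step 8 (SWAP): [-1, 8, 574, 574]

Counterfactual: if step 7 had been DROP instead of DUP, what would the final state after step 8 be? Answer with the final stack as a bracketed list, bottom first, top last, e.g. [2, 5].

[8, -1]

(re-executing from step 7 with the substitution; state before step 7: [-1, 8, 574])
step 7 (DROP): [-1, 8]
step 8 (SWAP): [8, -1]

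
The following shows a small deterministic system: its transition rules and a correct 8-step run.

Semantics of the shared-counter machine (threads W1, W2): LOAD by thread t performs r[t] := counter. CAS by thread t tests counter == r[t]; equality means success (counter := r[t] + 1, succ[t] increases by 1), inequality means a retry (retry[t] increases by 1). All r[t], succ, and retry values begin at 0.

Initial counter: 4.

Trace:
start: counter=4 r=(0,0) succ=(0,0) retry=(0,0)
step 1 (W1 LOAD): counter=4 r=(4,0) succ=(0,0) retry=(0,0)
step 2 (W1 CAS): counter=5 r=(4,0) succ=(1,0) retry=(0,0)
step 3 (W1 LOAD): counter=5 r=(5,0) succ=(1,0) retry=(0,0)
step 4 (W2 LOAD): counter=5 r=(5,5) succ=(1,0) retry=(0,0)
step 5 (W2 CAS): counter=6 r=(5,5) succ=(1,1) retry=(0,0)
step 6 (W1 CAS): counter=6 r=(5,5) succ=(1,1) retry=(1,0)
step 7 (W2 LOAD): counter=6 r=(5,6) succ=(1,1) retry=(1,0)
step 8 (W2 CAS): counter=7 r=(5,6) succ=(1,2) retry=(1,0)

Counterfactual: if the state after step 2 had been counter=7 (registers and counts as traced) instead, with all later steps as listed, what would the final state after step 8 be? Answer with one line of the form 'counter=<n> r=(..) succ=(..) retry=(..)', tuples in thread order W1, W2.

counter=9 r=(7,8) succ=(1,2) retry=(1,0)

state after step 2 := counter=7 r=(4,0) succ=(1,0) retry=(0,0)
step 3 (W1 LOAD): counter=7 r=(7,0) succ=(1,0) retry=(0,0)
step 4 (W2 LOAD): counter=7 r=(7,7) succ=(1,0) retry=(0,0)
step 5 (W2 CAS): counter=8 r=(7,7) succ=(1,1) retry=(0,0)
step 6 (W1 CAS): counter=8 r=(7,7) succ=(1,1) retry=(1,0)
step 7 (W2 LOAD): counter=8 r=(7,8) succ=(1,1) retry=(1,0)
step 8 (W2 CAS): counter=9 r=(7,8) succ=(1,2) retry=(1,0)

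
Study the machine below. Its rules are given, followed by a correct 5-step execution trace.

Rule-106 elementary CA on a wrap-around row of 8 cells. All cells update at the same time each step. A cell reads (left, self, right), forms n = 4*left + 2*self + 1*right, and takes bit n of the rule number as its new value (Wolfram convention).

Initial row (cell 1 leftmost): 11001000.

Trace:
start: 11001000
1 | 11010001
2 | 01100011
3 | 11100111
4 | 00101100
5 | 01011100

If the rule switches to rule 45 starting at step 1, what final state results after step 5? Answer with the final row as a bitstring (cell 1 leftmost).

11011010

(re-executing steps 1..5 under rule 45; state before step 1: 11001000)
1 | 10001010
2 | 10101111
3 | 01111000
4 | 01000011
5 | 11011010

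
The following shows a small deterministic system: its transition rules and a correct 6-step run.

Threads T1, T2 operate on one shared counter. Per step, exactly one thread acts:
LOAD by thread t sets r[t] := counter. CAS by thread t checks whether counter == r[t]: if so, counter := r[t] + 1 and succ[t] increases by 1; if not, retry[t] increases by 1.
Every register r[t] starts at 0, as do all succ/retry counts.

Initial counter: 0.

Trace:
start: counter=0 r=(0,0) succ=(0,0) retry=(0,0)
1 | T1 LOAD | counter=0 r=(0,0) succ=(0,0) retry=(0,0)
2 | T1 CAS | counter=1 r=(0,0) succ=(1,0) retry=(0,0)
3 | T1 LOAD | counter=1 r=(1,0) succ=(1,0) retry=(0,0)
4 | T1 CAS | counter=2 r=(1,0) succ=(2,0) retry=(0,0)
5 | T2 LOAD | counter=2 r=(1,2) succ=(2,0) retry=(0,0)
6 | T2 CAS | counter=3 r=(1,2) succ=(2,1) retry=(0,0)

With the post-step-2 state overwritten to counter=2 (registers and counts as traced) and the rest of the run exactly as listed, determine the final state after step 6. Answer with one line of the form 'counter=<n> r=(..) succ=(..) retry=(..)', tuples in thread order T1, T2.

state after step 2 := counter=2 r=(0,0) succ=(1,0) retry=(0,0)
3 | T1 LOAD | counter=2 r=(2,0) succ=(1,0) retry=(0,0)
4 | T1 CAS | counter=3 r=(2,0) succ=(2,0) retry=(0,0)
5 | T2 LOAD | counter=3 r=(2,3) succ=(2,0) retry=(0,0)
6 | T2 CAS | counter=4 r=(2,3) succ=(2,1) retry=(0,0)

counter=4 r=(2,3) succ=(2,1) retry=(0,0)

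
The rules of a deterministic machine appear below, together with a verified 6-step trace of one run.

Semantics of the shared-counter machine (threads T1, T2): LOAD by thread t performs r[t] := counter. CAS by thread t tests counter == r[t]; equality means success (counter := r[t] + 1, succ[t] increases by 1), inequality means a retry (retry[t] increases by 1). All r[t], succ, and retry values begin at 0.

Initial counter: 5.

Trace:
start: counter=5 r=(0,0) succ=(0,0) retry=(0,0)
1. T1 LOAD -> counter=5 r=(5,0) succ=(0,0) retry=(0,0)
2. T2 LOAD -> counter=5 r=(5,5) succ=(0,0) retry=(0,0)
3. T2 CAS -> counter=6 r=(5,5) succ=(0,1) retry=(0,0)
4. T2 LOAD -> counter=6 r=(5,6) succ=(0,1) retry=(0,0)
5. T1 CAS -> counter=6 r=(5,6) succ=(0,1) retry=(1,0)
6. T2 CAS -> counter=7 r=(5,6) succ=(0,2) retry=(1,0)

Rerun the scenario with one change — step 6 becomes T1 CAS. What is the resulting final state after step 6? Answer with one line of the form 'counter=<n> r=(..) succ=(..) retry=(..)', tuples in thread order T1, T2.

(re-executing from step 6 with the substitution; state before step 6: counter=6 r=(5,6) succ=(0,1) retry=(1,0))
6. T1 CAS -> counter=6 r=(5,6) succ=(0,1) retry=(2,0)

counter=6 r=(5,6) succ=(0,1) retry=(2,0)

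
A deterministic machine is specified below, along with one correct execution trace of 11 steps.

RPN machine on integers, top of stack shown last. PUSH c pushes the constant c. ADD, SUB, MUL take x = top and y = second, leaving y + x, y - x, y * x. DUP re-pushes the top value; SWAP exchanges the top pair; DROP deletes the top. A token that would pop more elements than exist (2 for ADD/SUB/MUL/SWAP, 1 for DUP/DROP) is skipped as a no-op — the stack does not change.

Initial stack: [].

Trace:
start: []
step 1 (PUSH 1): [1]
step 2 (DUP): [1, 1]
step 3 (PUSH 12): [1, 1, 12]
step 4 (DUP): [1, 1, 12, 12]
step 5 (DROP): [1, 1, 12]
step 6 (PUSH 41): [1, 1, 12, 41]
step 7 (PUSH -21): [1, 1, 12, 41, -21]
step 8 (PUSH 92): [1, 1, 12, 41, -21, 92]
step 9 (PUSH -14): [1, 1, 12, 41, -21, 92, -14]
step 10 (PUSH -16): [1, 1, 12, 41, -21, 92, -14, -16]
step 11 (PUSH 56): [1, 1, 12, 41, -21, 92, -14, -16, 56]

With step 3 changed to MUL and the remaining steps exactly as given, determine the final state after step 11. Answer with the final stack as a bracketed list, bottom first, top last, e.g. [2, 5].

(re-executing from step 3 with the substitution; state before step 3: [1, 1])
step 3 (MUL): [1]
step 4 (DUP): [1, 1]
step 5 (DROP): [1]
step 6 (PUSH 41): [1, 41]
step 7 (PUSH -21): [1, 41, -21]
step 8 (PUSH 92): [1, 41, -21, 92]
step 9 (PUSH -14): [1, 41, -21, 92, -14]
step 10 (PUSH -16): [1, 41, -21, 92, -14, -16]
step 11 (PUSH 56): [1, 41, -21, 92, -14, -16, 56]

[1, 41, -21, 92, -14, -16, 56]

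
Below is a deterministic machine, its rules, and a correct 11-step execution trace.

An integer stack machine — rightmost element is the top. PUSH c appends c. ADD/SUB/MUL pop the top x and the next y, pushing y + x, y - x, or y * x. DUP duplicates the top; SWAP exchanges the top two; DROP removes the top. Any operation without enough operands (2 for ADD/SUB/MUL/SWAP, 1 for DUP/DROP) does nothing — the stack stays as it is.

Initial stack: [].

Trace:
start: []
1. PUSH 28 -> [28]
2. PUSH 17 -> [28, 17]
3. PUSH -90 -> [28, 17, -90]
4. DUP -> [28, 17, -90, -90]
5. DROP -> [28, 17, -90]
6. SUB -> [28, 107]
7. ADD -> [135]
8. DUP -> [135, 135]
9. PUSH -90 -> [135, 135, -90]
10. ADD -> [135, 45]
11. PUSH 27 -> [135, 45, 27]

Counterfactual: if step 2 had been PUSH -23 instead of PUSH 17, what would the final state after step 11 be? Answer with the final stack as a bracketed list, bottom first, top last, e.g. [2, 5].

[95, 5, 27]

(re-executing from step 2 with the substitution; state before step 2: [28])
2. PUSH -23 -> [28, -23]
3. PUSH -90 -> [28, -23, -90]
4. DUP -> [28, -23, -90, -90]
5. DROP -> [28, -23, -90]
6. SUB -> [28, 67]
7. ADD -> [95]
8. DUP -> [95, 95]
9. PUSH -90 -> [95, 95, -90]
10. ADD -> [95, 5]
11. PUSH 27 -> [95, 5, 27]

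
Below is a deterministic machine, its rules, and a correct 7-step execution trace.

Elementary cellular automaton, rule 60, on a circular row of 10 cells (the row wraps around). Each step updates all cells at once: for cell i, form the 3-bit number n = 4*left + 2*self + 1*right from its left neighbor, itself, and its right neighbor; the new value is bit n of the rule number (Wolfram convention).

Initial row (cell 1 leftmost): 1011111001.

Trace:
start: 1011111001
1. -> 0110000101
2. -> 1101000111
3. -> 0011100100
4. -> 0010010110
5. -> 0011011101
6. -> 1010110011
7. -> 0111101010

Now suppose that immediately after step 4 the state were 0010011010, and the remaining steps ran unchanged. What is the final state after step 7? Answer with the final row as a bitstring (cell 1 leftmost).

1111100010

state after step 4 := 0010011010
5. -> 0011010111
6. -> 1010111100
7. -> 1111100010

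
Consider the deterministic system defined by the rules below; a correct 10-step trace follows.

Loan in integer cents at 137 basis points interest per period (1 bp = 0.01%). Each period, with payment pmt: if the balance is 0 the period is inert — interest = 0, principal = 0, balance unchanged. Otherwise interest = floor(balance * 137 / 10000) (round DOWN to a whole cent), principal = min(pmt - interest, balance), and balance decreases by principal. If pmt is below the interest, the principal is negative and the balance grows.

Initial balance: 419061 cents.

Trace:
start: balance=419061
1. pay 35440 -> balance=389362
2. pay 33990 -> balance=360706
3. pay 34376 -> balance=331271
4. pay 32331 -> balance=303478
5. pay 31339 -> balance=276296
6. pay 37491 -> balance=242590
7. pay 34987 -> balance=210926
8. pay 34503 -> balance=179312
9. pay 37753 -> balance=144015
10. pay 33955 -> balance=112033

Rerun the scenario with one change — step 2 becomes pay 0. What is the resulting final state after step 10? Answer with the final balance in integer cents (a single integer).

(re-executing from step 2 with the substitution; state before step 2: balance=389362)
2. pay 0 -> balance=394696
3. pay 34376 -> balance=365727
4. pay 32331 -> balance=338406
5. pay 31339 -> balance=311703
6. pay 37491 -> balance=278482
7. pay 34987 -> balance=247310
8. pay 34503 -> balance=216195
9. pay 37753 -> balance=181403
10. pay 33955 -> balance=149933

149933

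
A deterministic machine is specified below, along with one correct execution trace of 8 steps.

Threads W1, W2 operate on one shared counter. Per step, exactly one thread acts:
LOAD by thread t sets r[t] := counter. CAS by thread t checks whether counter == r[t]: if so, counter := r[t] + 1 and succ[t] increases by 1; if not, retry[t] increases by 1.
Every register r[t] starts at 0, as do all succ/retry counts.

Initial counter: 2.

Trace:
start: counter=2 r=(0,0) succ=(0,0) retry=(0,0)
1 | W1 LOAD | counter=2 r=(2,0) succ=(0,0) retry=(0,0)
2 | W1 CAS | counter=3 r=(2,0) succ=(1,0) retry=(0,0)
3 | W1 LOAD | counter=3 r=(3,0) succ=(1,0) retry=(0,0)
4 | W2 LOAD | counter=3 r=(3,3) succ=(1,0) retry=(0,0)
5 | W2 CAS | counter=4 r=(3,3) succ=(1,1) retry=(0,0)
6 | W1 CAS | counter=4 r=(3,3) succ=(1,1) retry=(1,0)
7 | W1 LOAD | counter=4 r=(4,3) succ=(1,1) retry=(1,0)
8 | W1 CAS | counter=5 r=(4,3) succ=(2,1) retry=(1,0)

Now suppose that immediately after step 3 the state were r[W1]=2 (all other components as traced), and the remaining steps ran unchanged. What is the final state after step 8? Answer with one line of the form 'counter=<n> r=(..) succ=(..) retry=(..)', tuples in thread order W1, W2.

counter=5 r=(4,3) succ=(2,1) retry=(1,0)

state after step 3 := counter=3 r=(2,0) succ=(1,0) retry=(0,0)
4 | W2 LOAD | counter=3 r=(2,3) succ=(1,0) retry=(0,0)
5 | W2 CAS | counter=4 r=(2,3) succ=(1,1) retry=(0,0)
6 | W1 CAS | counter=4 r=(2,3) succ=(1,1) retry=(1,0)
7 | W1 LOAD | counter=4 r=(4,3) succ=(1,1) retry=(1,0)
8 | W1 CAS | counter=5 r=(4,3) succ=(2,1) retry=(1,0)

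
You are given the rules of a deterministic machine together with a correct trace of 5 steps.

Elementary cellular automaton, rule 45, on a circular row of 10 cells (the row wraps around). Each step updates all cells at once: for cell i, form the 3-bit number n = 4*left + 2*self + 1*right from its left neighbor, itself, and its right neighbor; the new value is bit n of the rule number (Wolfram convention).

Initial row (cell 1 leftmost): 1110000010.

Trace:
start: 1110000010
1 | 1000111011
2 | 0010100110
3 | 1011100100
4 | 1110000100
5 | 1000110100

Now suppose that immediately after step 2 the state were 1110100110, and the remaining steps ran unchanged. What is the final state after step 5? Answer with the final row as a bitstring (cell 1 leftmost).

0101010100

state after step 2 := 1110100110
3 | 1001100101
4 | 0001000111
5 | 0101010100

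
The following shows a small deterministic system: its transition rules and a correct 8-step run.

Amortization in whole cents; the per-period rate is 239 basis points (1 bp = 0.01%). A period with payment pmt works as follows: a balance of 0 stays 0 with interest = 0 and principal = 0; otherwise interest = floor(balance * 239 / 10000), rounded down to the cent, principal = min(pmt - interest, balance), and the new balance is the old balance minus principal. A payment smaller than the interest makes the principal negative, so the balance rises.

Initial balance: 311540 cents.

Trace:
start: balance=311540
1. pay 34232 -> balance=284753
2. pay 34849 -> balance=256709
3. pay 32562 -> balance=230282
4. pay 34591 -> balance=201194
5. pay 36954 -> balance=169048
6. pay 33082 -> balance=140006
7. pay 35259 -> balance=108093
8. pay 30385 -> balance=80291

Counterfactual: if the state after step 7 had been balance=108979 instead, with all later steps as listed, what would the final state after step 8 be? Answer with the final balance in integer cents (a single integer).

81198

state after step 7 := balance=108979
8. pay 30385 -> balance=81198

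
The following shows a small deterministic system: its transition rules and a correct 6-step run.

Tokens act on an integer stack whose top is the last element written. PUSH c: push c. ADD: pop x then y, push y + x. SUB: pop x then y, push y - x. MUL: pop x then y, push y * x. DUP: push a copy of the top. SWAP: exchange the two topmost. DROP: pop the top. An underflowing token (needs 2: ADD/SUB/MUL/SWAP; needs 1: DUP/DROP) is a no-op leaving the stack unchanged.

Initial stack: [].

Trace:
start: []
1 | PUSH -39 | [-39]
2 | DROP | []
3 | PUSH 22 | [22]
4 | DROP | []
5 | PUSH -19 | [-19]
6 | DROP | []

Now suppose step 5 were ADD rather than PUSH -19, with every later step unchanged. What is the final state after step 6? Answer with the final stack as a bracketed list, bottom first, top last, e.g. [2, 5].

[]

(re-executing from step 5 with the substitution; state before step 5: [])
5 | ADD | []
6 | DROP | []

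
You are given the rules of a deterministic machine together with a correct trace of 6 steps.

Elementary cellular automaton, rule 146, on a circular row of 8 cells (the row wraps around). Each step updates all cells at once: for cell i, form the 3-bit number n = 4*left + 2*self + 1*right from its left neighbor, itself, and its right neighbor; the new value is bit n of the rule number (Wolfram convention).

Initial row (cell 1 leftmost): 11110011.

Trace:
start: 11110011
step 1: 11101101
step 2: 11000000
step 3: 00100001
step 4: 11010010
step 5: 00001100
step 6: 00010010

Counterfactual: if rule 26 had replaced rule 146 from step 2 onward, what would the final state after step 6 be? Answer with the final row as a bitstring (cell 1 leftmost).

10010000

(re-executing steps 2..6 under rule 26; state before step 2: 11101101)
step 2: 00001001
step 3: 10010110
step 4: 01100100
step 5: 11011010
step 6: 10010000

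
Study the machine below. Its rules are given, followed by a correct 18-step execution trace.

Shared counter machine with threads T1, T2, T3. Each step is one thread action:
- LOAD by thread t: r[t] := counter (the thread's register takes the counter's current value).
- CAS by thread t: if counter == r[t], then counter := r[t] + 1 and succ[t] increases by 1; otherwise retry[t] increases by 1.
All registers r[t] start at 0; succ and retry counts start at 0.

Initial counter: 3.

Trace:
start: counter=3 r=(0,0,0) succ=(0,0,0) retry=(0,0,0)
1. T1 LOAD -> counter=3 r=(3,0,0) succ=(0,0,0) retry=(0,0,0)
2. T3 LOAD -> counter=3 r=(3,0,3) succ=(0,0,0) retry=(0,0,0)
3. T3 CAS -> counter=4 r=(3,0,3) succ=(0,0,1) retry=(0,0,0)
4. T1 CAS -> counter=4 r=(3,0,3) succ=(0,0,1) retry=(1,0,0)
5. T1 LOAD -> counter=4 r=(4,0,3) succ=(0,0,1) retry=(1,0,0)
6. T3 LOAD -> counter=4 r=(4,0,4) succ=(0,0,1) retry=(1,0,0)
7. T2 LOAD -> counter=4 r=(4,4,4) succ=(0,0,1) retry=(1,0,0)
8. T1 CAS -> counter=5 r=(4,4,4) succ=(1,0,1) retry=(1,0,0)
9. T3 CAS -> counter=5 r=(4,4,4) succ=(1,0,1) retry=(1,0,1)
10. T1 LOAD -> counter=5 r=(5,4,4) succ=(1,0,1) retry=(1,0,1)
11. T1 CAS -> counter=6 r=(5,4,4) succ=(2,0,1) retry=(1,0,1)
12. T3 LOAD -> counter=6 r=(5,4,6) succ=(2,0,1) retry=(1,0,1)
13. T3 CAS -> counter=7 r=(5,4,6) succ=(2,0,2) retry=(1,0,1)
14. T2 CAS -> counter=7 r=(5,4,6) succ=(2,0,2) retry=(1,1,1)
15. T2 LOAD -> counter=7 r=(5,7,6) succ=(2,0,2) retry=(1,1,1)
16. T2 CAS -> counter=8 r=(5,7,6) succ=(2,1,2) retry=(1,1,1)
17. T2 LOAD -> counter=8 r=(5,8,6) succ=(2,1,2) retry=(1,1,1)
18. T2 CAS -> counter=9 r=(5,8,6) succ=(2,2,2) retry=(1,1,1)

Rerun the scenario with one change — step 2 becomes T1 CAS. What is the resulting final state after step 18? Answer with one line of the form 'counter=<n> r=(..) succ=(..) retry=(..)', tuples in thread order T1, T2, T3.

counter=9 r=(5,8,6) succ=(3,2,1) retry=(1,1,2)

(re-executing from step 2 with the substitution; state before step 2: counter=3 r=(3,0,0) succ=(0,0,0) retry=(0,0,0))
2. T1 CAS -> counter=4 r=(3,0,0) succ=(1,0,0) retry=(0,0,0)
3. T3 CAS -> counter=4 r=(3,0,0) succ=(1,0,0) retry=(0,0,1)
4. T1 CAS -> counter=4 r=(3,0,0) succ=(1,0,0) retry=(1,0,1)
5. T1 LOAD -> counter=4 r=(4,0,0) succ=(1,0,0) retry=(1,0,1)
6. T3 LOAD -> counter=4 r=(4,0,4) succ=(1,0,0) retry=(1,0,1)
7. T2 LOAD -> counter=4 r=(4,4,4) succ=(1,0,0) retry=(1,0,1)
8. T1 CAS -> counter=5 r=(4,4,4) succ=(2,0,0) retry=(1,0,1)
9. T3 CAS -> counter=5 r=(4,4,4) succ=(2,0,0) retry=(1,0,2)
10. T1 LOAD -> counter=5 r=(5,4,4) succ=(2,0,0) retry=(1,0,2)
11. T1 CAS -> counter=6 r=(5,4,4) succ=(3,0,0) retry=(1,0,2)
12. T3 LOAD -> counter=6 r=(5,4,6) succ=(3,0,0) retry=(1,0,2)
13. T3 CAS -> counter=7 r=(5,4,6) succ=(3,0,1) retry=(1,0,2)
14. T2 CAS -> counter=7 r=(5,4,6) succ=(3,0,1) retry=(1,1,2)
15. T2 LOAD -> counter=7 r=(5,7,6) succ=(3,0,1) retry=(1,1,2)
16. T2 CAS -> counter=8 r=(5,7,6) succ=(3,1,1) retry=(1,1,2)
17. T2 LOAD -> counter=8 r=(5,8,6) succ=(3,1,1) retry=(1,1,2)
18. T2 CAS -> counter=9 r=(5,8,6) succ=(3,2,1) retry=(1,1,2)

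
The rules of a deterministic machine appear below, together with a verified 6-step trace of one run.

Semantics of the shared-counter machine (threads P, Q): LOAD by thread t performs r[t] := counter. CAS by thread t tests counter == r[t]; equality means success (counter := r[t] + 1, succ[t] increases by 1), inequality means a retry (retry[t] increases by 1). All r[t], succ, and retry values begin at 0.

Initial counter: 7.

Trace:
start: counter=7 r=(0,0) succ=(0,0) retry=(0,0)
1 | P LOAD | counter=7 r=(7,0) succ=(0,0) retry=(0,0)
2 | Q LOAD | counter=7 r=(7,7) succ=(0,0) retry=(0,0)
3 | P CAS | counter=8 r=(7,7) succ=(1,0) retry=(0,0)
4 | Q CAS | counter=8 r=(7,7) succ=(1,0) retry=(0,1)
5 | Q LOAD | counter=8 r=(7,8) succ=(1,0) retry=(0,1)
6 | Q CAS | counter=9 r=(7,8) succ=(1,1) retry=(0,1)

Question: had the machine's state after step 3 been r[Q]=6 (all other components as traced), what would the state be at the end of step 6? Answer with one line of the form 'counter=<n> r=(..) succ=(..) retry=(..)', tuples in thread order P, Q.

counter=9 r=(7,8) succ=(1,1) retry=(0,1)

state after step 3 := counter=8 r=(7,6) succ=(1,0) retry=(0,0)
4 | Q CAS | counter=8 r=(7,6) succ=(1,0) retry=(0,1)
5 | Q LOAD | counter=8 r=(7,8) succ=(1,0) retry=(0,1)
6 | Q CAS | counter=9 r=(7,8) succ=(1,1) retry=(0,1)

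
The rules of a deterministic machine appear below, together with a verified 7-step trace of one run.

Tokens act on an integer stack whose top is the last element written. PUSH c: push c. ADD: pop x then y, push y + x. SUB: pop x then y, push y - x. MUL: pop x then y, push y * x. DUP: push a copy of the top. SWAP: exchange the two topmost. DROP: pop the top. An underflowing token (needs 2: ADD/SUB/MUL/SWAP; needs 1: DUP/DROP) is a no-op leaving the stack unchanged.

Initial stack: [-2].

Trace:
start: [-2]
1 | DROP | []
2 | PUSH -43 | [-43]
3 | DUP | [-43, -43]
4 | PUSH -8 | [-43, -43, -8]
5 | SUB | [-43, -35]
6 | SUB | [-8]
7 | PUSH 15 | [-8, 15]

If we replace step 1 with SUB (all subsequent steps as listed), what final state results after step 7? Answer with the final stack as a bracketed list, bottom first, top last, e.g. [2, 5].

[-2, -8, 15]

(re-executing from step 1 with the substitution; state before step 1: [-2])
1 | SUB | [-2]
2 | PUSH -43 | [-2, -43]
3 | DUP | [-2, -43, -43]
4 | PUSH -8 | [-2, -43, -43, -8]
5 | SUB | [-2, -43, -35]
6 | SUB | [-2, -8]
7 | PUSH 15 | [-2, -8, 15]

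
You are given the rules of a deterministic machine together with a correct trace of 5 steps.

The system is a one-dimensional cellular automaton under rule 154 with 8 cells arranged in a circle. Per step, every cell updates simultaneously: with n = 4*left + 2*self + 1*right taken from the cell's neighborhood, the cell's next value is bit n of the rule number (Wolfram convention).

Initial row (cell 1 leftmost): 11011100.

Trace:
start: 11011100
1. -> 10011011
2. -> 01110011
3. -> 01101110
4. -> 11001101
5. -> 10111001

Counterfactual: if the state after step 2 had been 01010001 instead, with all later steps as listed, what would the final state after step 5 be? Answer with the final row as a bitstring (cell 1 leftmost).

state after step 2 := 01010001
3. -> 00001010
4. -> 00010001
5. -> 10101010

10101010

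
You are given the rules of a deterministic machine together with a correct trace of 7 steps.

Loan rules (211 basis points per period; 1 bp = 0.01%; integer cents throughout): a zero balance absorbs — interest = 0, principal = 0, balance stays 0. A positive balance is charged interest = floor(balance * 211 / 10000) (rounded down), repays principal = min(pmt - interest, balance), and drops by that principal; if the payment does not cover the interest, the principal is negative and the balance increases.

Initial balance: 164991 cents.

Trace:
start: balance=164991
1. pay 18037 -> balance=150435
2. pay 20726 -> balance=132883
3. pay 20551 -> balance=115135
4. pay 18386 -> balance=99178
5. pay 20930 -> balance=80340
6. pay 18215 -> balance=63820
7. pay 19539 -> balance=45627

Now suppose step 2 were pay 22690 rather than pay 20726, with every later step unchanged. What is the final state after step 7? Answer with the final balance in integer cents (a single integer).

43448

(re-executing from step 2 with the substitution; state before step 2: balance=150435)
2. pay 22690 -> balance=130919
3. pay 20551 -> balance=113130
4. pay 18386 -> balance=97131
5. pay 20930 -> balance=78250
6. pay 18215 -> balance=61686
7. pay 19539 -> balance=43448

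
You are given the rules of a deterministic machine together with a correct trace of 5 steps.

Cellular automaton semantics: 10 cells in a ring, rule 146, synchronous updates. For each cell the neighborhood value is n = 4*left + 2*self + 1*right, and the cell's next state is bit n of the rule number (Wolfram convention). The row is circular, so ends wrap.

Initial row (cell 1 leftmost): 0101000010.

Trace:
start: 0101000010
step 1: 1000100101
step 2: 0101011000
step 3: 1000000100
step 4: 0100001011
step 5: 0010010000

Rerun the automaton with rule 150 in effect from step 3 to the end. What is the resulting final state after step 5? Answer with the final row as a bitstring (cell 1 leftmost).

1010000110

(re-executing steps 3..5 under rule 150; state before step 3: 0101011000)
step 3: 1101000100
step 4: 0001101111
step 5: 1010000110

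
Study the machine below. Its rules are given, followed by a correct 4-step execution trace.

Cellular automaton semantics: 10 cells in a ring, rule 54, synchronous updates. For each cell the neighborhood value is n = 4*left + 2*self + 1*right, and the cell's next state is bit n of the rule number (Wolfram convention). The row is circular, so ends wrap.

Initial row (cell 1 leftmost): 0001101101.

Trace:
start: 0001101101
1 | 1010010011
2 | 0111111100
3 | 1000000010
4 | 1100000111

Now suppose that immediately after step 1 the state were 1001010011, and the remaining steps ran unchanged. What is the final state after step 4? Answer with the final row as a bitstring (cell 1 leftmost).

1100000111

state after step 1 := 1001010011
2 | 0111111100
3 | 1000000010
4 | 1100000111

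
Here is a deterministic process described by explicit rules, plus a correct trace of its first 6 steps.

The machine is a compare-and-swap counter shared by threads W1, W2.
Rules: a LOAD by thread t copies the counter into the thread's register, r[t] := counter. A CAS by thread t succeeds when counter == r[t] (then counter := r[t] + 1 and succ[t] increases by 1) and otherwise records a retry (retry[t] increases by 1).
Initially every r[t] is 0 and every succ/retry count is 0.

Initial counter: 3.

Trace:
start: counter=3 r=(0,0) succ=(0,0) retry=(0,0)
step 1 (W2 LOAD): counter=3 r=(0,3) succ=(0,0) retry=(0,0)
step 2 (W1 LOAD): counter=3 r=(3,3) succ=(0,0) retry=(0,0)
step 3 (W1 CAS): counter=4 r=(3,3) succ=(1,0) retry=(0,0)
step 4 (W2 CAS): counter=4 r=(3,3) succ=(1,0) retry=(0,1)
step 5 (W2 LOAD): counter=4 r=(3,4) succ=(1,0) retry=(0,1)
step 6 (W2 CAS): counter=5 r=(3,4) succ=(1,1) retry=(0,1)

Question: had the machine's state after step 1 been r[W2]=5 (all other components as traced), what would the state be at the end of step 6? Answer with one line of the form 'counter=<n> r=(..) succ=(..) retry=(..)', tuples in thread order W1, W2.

counter=5 r=(3,4) succ=(1,1) retry=(0,1)

state after step 1 := counter=3 r=(0,5) succ=(0,0) retry=(0,0)
step 2 (W1 LOAD): counter=3 r=(3,5) succ=(0,0) retry=(0,0)
step 3 (W1 CAS): counter=4 r=(3,5) succ=(1,0) retry=(0,0)
step 4 (W2 CAS): counter=4 r=(3,5) succ=(1,0) retry=(0,1)
step 5 (W2 LOAD): counter=4 r=(3,4) succ=(1,0) retry=(0,1)
step 6 (W2 CAS): counter=5 r=(3,4) succ=(1,1) retry=(0,1)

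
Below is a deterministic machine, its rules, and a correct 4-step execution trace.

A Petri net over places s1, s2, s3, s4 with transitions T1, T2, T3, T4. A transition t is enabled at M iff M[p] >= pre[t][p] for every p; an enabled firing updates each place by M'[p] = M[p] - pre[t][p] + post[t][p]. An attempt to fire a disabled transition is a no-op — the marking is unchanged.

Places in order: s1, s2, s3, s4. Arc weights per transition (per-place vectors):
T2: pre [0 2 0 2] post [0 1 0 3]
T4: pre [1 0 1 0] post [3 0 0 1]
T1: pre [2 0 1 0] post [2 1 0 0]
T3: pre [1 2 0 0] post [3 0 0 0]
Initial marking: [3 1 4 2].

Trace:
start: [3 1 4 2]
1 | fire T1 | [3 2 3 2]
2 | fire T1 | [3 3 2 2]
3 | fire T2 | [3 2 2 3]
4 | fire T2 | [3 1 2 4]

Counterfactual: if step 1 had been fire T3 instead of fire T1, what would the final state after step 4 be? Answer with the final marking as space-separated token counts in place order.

(re-executing from step 1 with the substitution; state before step 1: [3 1 4 2])
1 | fire T3 | [3 1 4 2]
2 | fire T1 | [3 2 3 2]
3 | fire T2 | [3 1 3 3]
4 | fire T2 | [3 1 3 3]

3 1 3 3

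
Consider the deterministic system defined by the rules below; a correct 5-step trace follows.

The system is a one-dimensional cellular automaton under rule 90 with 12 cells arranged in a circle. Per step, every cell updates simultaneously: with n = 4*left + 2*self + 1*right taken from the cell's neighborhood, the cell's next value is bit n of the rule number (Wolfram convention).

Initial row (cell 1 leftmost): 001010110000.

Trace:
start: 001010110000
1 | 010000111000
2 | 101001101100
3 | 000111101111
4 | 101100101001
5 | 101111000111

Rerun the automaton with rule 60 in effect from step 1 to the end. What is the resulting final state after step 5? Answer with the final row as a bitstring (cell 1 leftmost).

(re-executing steps 1..5 under rule 60; state before step 1: 001010110000)
1 | 001111101000
2 | 001000011100
3 | 001100010010
4 | 001010011011
5 | 101111010110

101111010110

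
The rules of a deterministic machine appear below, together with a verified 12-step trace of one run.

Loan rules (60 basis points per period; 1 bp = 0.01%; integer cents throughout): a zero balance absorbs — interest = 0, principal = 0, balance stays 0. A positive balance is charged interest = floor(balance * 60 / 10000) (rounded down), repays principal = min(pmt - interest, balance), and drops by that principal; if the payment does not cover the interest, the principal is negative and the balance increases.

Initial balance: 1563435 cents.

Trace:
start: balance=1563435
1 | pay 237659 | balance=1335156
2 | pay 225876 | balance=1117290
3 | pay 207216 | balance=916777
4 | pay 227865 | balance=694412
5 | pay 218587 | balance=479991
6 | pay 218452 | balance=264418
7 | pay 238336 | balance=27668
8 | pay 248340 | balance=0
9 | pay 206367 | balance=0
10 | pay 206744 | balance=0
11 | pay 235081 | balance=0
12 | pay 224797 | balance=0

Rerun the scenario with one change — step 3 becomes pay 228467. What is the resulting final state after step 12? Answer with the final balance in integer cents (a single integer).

(re-executing from step 3 with the substitution; state before step 3: balance=1117290)
3 | pay 228467 | balance=895526
4 | pay 227865 | balance=673034
5 | pay 218587 | balance=458485
6 | pay 218452 | balance=242783
7 | pay 238336 | balance=5903
8 | pay 248340 | balance=0
9 | pay 206367 | balance=0
10 | pay 206744 | balance=0
11 | pay 235081 | balance=0
12 | pay 224797 | balance=0

0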